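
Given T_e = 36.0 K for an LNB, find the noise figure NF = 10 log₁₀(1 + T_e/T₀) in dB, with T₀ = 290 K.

F = 1 + T_e/T₀ = 1 + 36.0/290 = 1.12414
NF = 10 log₁₀(1.12414) = 0.508 dB

0.508 dB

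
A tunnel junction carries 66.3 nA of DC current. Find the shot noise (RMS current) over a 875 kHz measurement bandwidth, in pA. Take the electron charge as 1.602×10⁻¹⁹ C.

I_n = √(2qI·B)
2qI·B = 2 × 1.602×10⁻¹⁹ × 6.63×10⁻⁸ × 8.75×10⁵ = 1.86×10⁻²⁰ A²
I_n = √(1.86×10⁻²⁰) = 1.36×10⁻¹⁰ A = 136 pA

136 pA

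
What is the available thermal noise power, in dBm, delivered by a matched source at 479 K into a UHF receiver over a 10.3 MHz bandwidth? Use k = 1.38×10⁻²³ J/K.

−101.7 dBm

P_n = kTB = 1.38×10⁻²³ × 479 × 1.03×10⁷ = 6.81×10⁻¹⁴ W
In dBm: 10 log₁₀(6.81×10⁻¹⁴ / 10⁻³) = −101.7 dBm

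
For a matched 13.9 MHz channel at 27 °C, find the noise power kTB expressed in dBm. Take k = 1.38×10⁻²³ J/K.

T = 27 °C + 273.15 = 300.15 K
P_n = kTB = 1.38×10⁻²³ × 300.15 × 1.39×10⁷ = 5.76×10⁻¹⁴ W
In dBm: 10 log₁₀(5.76×10⁻¹⁴ / 10⁻³) = −102.4 dBm

−102.4 dBm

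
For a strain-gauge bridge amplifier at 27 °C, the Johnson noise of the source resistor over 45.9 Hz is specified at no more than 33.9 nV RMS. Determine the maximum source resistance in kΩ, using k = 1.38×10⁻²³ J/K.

T = 27 °C + 273.15 = 300.15 K
Johnson–Nyquist: V_n = √(4kTRB) ⇒ R = V_n² / (4kTB)
4kTB = 4 × 1.38×10⁻²³ × 300.15 × 4.59×10¹ = 7.60×10⁻¹⁹
R = (3.39×10⁻⁸)² / 7.60×10⁻¹⁹ = 1.51×10³ Ω = 1.51 kΩ

1.51 kΩ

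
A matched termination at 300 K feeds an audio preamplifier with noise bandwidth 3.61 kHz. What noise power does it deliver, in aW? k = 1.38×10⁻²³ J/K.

P_n = kTB = 1.38×10⁻²³ × 300 × 3.61×10³ = 1.49×10⁻¹⁷ W = 14.9 aW

14.9 aW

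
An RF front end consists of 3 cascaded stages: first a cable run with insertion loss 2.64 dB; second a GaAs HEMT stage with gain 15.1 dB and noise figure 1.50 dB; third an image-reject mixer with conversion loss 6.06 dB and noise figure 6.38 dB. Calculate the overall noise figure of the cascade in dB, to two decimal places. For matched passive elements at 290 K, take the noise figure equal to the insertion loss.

4.45 dB

Convert to linear (a loss of L dB is a gain of −L dB): F_i = 10^(NF_i/10), G_i = 10^(G_i,dB/10)
  Stage 1: F_1 = 10^(2.64/10) = 1.837, G_1 = 10^(−2.64/10) = 0.5445
  Stage 2: F_2 = 10^(1.50/10) = 1.413, G_2 = 10^(15.1/10) = 32.36
  Stage 3: F_3 = 10^(6.38/10) = 4.345, G_3 = 10^(−6.06/10) = 0.2477
Friis cascade:
  F = 1.837 + (1.413 − 1)/0.5445 + (4.345 − 1)/17.62 = 2.784
NF = 10 log₁₀(2.784) = 4.45 dB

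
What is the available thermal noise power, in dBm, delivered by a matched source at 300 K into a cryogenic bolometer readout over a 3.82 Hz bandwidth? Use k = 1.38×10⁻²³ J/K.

P_n = kTB = 1.38×10⁻²³ × 300 × 3.82×10⁰ = 1.58×10⁻²⁰ W
In dBm: 10 log₁₀(1.58×10⁻²⁰ / 10⁻³) = −168.0 dBm

−168.0 dBm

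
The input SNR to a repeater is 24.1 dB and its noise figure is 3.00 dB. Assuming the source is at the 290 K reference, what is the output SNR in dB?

21.10 dB

By definition F = SNR_in/SNR_out, so in dB: SNR_out = SNR_in − NF
SNR_out = 24.1 − 3.00 = 21.10 dB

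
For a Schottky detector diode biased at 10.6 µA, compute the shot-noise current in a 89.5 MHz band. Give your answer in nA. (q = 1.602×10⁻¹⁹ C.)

17.4 nA

I_n = √(2qI·B)
2qI·B = 2 × 1.602×10⁻¹⁹ × 1.06×10⁻⁵ × 8.95×10⁷ = 3.04×10⁻¹⁶ A²
I_n = √(3.04×10⁻¹⁶) = 1.74×10⁻⁸ A = 17.4 nA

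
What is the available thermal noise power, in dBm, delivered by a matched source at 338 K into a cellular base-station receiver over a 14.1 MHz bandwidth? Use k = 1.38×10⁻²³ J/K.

P_n = kTB = 1.38×10⁻²³ × 338 × 1.41×10⁷ = 6.58×10⁻¹⁴ W
In dBm: 10 log₁₀(6.58×10⁻¹⁴ / 10⁻³) = −101.8 dBm

−101.8 dBm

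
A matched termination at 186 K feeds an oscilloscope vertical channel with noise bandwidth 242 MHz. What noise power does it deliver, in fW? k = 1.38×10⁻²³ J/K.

621 fW

P_n = kTB = 1.38×10⁻²³ × 186 × 2.42×10⁸ = 6.21×10⁻¹³ W = 621 fW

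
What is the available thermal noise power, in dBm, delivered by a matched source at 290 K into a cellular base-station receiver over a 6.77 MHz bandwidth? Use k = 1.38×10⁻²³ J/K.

P_n = kTB = 1.38×10⁻²³ × 290 × 6.77×10⁶ = 2.71×10⁻¹⁴ W
In dBm: 10 log₁₀(2.71×10⁻¹⁴ / 10⁻³) = −105.7 dBm

−105.7 dBm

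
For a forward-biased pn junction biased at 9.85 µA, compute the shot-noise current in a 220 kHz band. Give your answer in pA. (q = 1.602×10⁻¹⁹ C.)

833 pA

I_n = √(2qI·B)
2qI·B = 2 × 1.602×10⁻¹⁹ × 9.85×10⁻⁶ × 2.20×10⁵ = 6.94×10⁻¹⁹ A²
I_n = √(6.94×10⁻¹⁹) = 8.33×10⁻¹⁰ A = 833 pA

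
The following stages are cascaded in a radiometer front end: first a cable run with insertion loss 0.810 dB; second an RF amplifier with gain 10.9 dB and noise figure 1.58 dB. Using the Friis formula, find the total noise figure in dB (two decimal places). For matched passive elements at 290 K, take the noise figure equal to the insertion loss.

2.39 dB

Convert to linear (a loss of L dB is a gain of −L dB): F_i = 10^(NF_i/10), G_i = 10^(G_i,dB/10)
  Stage 1: F_1 = 10^(0.810/10) = 1.205, G_1 = 10^(−0.810/10) = 0.8299
  Stage 2: F_2 = 10^(1.58/10) = 1.439, G_2 = 10^(10.9/10) = 12.30
Friis cascade:
  F = 1.205 + (1.439 − 1)/0.8299 = 1.734
NF = 10 log₁₀(1.734) = 2.39 dB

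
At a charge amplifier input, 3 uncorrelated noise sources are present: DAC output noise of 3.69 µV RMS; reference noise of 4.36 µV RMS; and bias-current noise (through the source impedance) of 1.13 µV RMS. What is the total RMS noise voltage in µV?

5.82 µV

Uncorrelated sources add in power (mean-square): V_tot = √(ΣV_i²)
V_tot = √[(3.69×10⁻⁶)² + (4.36×10⁻⁶)² + (1.13×10⁻⁶)²] = 5.82×10⁻⁶ V = 5.82 µV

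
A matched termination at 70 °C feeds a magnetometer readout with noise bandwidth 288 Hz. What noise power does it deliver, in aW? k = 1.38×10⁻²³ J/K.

1.36 aW

T = 70 °C + 273.15 = 343.15 K
P_n = kTB = 1.38×10⁻²³ × 343.15 × 2.88×10² = 1.36×10⁻¹⁸ W = 1.36 aW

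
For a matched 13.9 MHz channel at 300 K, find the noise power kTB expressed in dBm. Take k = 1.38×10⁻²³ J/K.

−102.4 dBm

P_n = kTB = 1.38×10⁻²³ × 300 × 1.39×10⁷ = 5.75×10⁻¹⁴ W
In dBm: 10 log₁₀(5.75×10⁻¹⁴ / 10⁻³) = −102.4 dBm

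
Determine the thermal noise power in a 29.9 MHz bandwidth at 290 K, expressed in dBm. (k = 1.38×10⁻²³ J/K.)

−99.2 dBm

P_n = kTB = 1.38×10⁻²³ × 290 × 2.99×10⁷ = 1.20×10⁻¹³ W
In dBm: 10 log₁₀(1.20×10⁻¹³ / 10⁻³) = −99.2 dBm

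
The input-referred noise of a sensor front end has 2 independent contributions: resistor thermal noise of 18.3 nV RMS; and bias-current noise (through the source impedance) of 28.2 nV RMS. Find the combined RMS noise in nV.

33.6 nV

Uncorrelated sources add in power (mean-square): V_tot = √(ΣV_i²)
V_tot = √[(1.83×10⁻⁸)² + (2.82×10⁻⁸)²] = 3.36×10⁻⁸ V = 33.6 nV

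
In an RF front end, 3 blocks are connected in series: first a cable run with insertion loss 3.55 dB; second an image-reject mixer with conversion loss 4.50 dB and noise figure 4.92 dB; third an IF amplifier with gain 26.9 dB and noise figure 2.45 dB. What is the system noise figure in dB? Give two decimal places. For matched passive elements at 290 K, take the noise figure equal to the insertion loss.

Convert to linear (a loss of L dB is a gain of −L dB): F_i = 10^(NF_i/10), G_i = 10^(G_i,dB/10)
  Stage 1: F_1 = 10^(3.55/10) = 2.265, G_1 = 10^(−3.55/10) = 0.4416
  Stage 2: F_2 = 10^(4.92/10) = 3.105, G_2 = 10^(−4.50/10) = 0.3548
  Stage 3: F_3 = 10^(2.45/10) = 1.758, G_3 = 10^(26.9/10) = 489.8
Friis cascade:
  F = 2.265 + (3.105 − 1)/0.4416 + (1.758 − 1)/0.1567 = 11.87
NF = 10 log₁₀(11.87) = 10.74 dB

10.74 dB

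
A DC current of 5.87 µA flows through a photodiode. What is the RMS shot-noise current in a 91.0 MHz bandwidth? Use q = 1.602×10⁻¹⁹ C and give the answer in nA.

13.1 nA

I_n = √(2qI·B)
2qI·B = 2 × 1.602×10⁻¹⁹ × 5.87×10⁻⁶ × 9.10×10⁷ = 1.71×10⁻¹⁶ A²
I_n = √(1.71×10⁻¹⁶) = 1.31×10⁻⁸ A = 13.1 nA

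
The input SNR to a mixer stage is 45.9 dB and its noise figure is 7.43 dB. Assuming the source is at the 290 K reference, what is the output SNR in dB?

By definition F = SNR_in/SNR_out, so in dB: SNR_out = SNR_in − NF
SNR_out = 45.9 − 7.43 = 38.47 dB

38.47 dB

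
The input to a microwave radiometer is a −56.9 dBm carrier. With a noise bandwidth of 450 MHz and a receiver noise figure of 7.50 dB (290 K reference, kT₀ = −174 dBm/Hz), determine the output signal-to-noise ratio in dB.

23.1 dB

Noise floor: N = −174 + 10 log₁₀(B) + NF
10 log₁₀(4.50×10⁸) = 86.53 dB
N = −174 + 86.53 + 7.50 = −79.97 dBm
SNR = P_sig − N = −56.9 − (−79.97) = 23.07 dB → 23.1 dB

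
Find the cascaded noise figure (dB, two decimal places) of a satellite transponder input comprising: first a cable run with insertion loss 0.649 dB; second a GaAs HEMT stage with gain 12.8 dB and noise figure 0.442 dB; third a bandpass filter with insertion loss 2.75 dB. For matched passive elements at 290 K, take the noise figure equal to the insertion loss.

Convert to linear (a loss of L dB is a gain of −L dB): F_i = 10^(NF_i/10), G_i = 10^(G_i,dB/10)
  Stage 1: F_1 = 10^(0.649/10) = 1.161, G_1 = 10^(−0.649/10) = 0.8612
  Stage 2: F_2 = 10^(0.442/10) = 1.107, G_2 = 10^(12.8/10) = 19.05
  Stage 3: F_3 = 10^(2.75/10) = 1.884, G_3 = 10^(−2.75/10) = 0.5309
Friis cascade:
  F = 1.161 + (1.107 − 1)/0.8612 + (1.884 − 1)/16.41 = 1.339
NF = 10 log₁₀(1.339) = 1.27 dB

1.27 dB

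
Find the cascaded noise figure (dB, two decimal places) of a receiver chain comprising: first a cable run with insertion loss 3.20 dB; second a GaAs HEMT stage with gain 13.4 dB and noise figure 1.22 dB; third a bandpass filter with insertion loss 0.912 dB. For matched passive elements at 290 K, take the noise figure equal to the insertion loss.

4.45 dB

Convert to linear (a loss of L dB is a gain of −L dB): F_i = 10^(NF_i/10), G_i = 10^(G_i,dB/10)
  Stage 1: F_1 = 10^(3.20/10) = 2.089, G_1 = 10^(−3.20/10) = 0.4786
  Stage 2: F_2 = 10^(1.22/10) = 1.324, G_2 = 10^(13.4/10) = 21.88
  Stage 3: F_3 = 10^(0.912/10) = 1.234, G_3 = 10^(−0.912/10) = 0.8106
Friis cascade:
  F = 2.089 + (1.324 − 1)/0.4786 + (1.234 − 1)/10.47 = 2.789
NF = 10 log₁₀(2.789) = 4.45 dB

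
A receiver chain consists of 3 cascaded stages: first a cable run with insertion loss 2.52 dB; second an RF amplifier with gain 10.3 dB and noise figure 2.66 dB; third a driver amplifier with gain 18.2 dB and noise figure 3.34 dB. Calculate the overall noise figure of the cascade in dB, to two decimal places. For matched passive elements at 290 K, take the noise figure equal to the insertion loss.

Convert to linear (a loss of L dB is a gain of −L dB): F_i = 10^(NF_i/10), G_i = 10^(G_i,dB/10)
  Stage 1: F_1 = 10^(2.52/10) = 1.786, G_1 = 10^(−2.52/10) = 0.5598
  Stage 2: F_2 = 10^(2.66/10) = 1.845, G_2 = 10^(10.3/10) = 10.72
  Stage 3: F_3 = 10^(3.34/10) = 2.158, G_3 = 10^(18.2/10) = 66.07
Friis cascade:
  F = 1.786 + (1.845 − 1)/0.5598 + (2.158 − 1)/5.998 = 3.489
NF = 10 log₁₀(3.489) = 5.43 dB

5.43 dB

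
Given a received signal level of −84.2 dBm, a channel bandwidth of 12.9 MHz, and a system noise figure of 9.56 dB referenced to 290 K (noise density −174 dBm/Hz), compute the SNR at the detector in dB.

9.1 dB

Noise floor: N = −174 + 10 log₁₀(B) + NF
10 log₁₀(1.29×10⁷) = 71.11 dB
N = −174 + 71.11 + 9.56 = −93.33 dBm
SNR = P_sig − N = −84.2 − (−93.33) = 9.13 dB → 9.1 dB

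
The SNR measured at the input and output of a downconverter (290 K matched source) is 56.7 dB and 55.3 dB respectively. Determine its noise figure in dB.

1.4 dB

NF (dB) = SNR_in(dB) − SNR_out(dB) when the source is at T₀
NF = 56.7 − 55.3 = 1.4 dB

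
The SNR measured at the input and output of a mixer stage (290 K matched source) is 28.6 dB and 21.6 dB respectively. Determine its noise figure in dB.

7.0 dB

NF (dB) = SNR_in(dB) − SNR_out(dB) when the source is at T₀
NF = 28.6 − 21.6 = 7.0 dB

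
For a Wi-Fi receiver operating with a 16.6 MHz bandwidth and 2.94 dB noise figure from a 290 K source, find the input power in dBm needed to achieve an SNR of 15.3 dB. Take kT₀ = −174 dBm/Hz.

Sensitivity = −174 + 10 log₁₀(B) + NF + SNR_min
= −174 + 72.2 + 2.94 + 15.3
= −83.56 dBm → −83.6 dBm

−83.6 dBm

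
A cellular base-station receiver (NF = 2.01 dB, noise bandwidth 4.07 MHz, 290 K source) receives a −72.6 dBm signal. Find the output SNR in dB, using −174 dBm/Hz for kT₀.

Noise floor: N = −174 + 10 log₁₀(B) + NF
10 log₁₀(4.07×10⁶) = 66.1 dB
N = −174 + 66.1 + 2.01 = −105.89 dBm
SNR = P_sig − N = −72.6 − (−105.89) = 33.29 dB → 33.3 dB

33.3 dB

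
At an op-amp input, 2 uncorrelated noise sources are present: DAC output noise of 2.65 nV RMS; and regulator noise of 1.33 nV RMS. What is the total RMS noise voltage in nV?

2.97 nV

Uncorrelated sources add in power (mean-square): V_tot = √(ΣV_i²)
V_tot = √[(2.65×10⁻⁹)² + (1.33×10⁻⁹)²] = 2.97×10⁻⁹ V = 2.97 nV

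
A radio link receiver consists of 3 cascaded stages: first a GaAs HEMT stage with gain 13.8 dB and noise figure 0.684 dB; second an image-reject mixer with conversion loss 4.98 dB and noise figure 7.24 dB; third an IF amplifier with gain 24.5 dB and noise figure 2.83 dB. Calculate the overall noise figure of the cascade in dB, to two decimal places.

Convert to linear (a loss of L dB is a gain of −L dB): F_i = 10^(NF_i/10), G_i = 10^(G_i,dB/10)
  Stage 1: F_1 = 10^(0.684/10) = 1.171, G_1 = 10^(13.8/10) = 23.99
  Stage 2: F_2 = 10^(7.24/10) = 5.297, G_2 = 10^(−4.98/10) = 0.3177
  Stage 3: F_3 = 10^(2.83/10) = 1.919, G_3 = 10^(24.5/10) = 281.8
Friis cascade:
  F = 1.171 + (5.297 − 1)/23.99 + (1.919 − 1)/7.621 = 1.470
NF = 10 log₁₀(1.470) = 1.67 dB

1.67 dB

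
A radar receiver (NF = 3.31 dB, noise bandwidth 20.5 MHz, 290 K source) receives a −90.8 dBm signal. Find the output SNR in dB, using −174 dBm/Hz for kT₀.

Noise floor: N = −174 + 10 log₁₀(B) + NF
10 log₁₀(2.05×10⁷) = 73.12 dB
N = −174 + 73.12 + 3.31 = −97.57 dBm
SNR = P_sig − N = −90.8 − (−97.57) = 6.77 dB → 6.8 dB

6.8 dB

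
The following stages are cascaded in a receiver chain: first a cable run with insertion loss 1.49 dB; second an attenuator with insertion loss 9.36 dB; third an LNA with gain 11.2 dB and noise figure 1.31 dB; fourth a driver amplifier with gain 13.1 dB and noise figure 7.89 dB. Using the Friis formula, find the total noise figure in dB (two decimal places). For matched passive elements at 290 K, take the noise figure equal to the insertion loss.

Convert to linear (a loss of L dB is a gain of −L dB): F_i = 10^(NF_i/10), G_i = 10^(G_i,dB/10)
  Stage 1: F_1 = 10^(1.49/10) = 1.409, G_1 = 10^(−1.49/10) = 0.7096
  Stage 2: F_2 = 10^(9.36/10) = 8.630, G_2 = 10^(−9.36/10) = 0.1159
  Stage 3: F_3 = 10^(1.31/10) = 1.352, G_3 = 10^(11.2/10) = 13.18
  Stage 4: F_4 = 10^(7.89/10) = 6.152, G_4 = 10^(13.1/10) = 20.42
Friis cascade:
  F = 1.409 + (8.630 − 1)/0.7096 + (1.352 − 1)/0.08222 + (6.152 − 1)/1.084 = 21.20
NF = 10 log₁₀(21.20) = 13.26 dB

13.26 dB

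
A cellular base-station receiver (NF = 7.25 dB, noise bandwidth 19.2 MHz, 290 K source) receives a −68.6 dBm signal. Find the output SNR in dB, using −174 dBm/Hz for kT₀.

Noise floor: N = −174 + 10 log₁₀(B) + NF
10 log₁₀(1.92×10⁷) = 72.83 dB
N = −174 + 72.83 + 7.25 = −93.92 dBm
SNR = P_sig − N = −68.6 − (−93.92) = 25.32 dB → 25.3 dB

25.3 dB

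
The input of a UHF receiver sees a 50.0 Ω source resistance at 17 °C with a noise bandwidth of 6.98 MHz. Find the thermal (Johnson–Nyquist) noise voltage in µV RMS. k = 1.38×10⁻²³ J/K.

2.36 µV

T = 17 °C + 273.15 = 290.15 K
V_n = √(4kTRB)
4kTRB = 4 × 1.38×10⁻²³ × 290.15 × 5.00×10¹ × 6.98×10⁶ = 5.59×10⁻¹² V²
V_n = √(5.59×10⁻¹²) = 2.36×10⁻⁶ V = 2.36 µV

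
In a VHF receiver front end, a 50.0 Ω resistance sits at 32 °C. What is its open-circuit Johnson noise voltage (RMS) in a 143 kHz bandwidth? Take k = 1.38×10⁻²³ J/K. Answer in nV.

T = 32 °C + 273.15 = 305.15 K
V_n = √(4kTRB)
4kTRB = 4 × 1.38×10⁻²³ × 305.15 × 5.00×10¹ × 1.43×10⁵ = 1.20×10⁻¹³ V²
V_n = √(1.20×10⁻¹³) = 3.47×10⁻⁷ V = 347 nV

347 nV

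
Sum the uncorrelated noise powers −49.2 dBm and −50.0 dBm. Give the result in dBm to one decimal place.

Convert to linear, add, convert back:
P₁ = 1.20×10⁻⁸ W, P₂ = 1.00×10⁻⁸ W
P_tot = 2.20×10⁻⁸ W → 10 log₁₀(P_tot / 10⁻³) = −46.6 dBm

−46.6 dBm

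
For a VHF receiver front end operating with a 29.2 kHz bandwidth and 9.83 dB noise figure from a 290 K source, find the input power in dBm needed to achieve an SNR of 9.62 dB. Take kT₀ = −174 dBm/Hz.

−109.9 dBm

Sensitivity = −174 + 10 log₁₀(B) + NF + SNR_min
= −174 + 44.65 + 9.83 + 9.62
= −109.90 dBm → −109.9 dBm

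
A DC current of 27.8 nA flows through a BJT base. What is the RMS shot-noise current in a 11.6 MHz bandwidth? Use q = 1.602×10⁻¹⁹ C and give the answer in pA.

321 pA

I_n = √(2qI·B)
2qI·B = 2 × 1.602×10⁻¹⁹ × 2.78×10⁻⁸ × 1.16×10⁷ = 1.03×10⁻¹⁹ A²
I_n = √(1.03×10⁻¹⁹) = 3.21×10⁻¹⁰ A = 321 pA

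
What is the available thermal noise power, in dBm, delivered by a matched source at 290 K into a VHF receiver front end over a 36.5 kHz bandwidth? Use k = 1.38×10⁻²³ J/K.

P_n = kTB = 1.38×10⁻²³ × 290 × 3.65×10⁴ = 1.46×10⁻¹⁶ W
In dBm: 10 log₁₀(1.46×10⁻¹⁶ / 10⁻³) = −128.4 dBm

−128.4 dBm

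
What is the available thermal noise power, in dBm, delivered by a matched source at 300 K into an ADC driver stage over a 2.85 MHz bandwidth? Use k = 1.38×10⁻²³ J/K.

P_n = kTB = 1.38×10⁻²³ × 300 × 2.85×10⁶ = 1.18×10⁻¹⁴ W
In dBm: 10 log₁₀(1.18×10⁻¹⁴ / 10⁻³) = −109.3 dBm

−109.3 dBm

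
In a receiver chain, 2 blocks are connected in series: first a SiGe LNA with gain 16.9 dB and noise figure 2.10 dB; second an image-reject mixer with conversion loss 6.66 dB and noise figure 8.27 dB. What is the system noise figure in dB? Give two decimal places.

Convert to linear (a loss of L dB is a gain of −L dB): F_i = 10^(NF_i/10), G_i = 10^(G_i,dB/10)
  Stage 1: F_1 = 10^(2.10/10) = 1.622, G_1 = 10^(16.9/10) = 48.98
  Stage 2: F_2 = 10^(8.27/10) = 6.714, G_2 = 10^(−6.66/10) = 0.2158
Friis cascade:
  F = 1.622 + (6.714 − 1)/48.98 = 1.738
NF = 10 log₁₀(1.738) = 2.40 dB

2.40 dB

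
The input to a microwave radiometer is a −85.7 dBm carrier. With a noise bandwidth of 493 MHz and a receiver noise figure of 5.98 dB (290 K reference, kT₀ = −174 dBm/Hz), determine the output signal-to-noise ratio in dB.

Noise floor: N = −174 + 10 log₁₀(B) + NF
10 log₁₀(4.93×10⁸) = 86.93 dB
N = −174 + 86.93 + 5.98 = −81.09 dBm
SNR = P_sig − N = −85.7 − (−81.09) = −4.61 dB → −4.6 dB

−4.6 dB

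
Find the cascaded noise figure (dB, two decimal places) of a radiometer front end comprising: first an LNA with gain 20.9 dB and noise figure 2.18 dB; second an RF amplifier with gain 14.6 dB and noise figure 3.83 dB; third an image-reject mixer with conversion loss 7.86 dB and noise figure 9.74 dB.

Convert to linear (a loss of L dB is a gain of −L dB): F_i = 10^(NF_i/10), G_i = 10^(G_i,dB/10)
  Stage 1: F_1 = 10^(2.18/10) = 1.652, G_1 = 10^(20.9/10) = 123.0
  Stage 2: F_2 = 10^(3.83/10) = 2.415, G_2 = 10^(14.6/10) = 28.84
  Stage 3: F_3 = 10^(9.74/10) = 9.419, G_3 = 10^(−7.86/10) = 0.1637
Friis cascade:
  F = 1.652 + (2.415 − 1)/123.0 + (9.419 − 1)/3548 = 1.666
NF = 10 log₁₀(1.666) = 2.22 dB

2.22 dB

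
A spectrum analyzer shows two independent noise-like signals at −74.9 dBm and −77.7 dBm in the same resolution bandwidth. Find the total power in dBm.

Convert to linear, add, convert back:
P₁ = 3.24×10⁻¹¹ W, P₂ = 1.70×10⁻¹¹ W
P_tot = 4.93×10⁻¹¹ W → 10 log₁₀(P_tot / 10⁻³) = −73.1 dBm

−73.1 dBm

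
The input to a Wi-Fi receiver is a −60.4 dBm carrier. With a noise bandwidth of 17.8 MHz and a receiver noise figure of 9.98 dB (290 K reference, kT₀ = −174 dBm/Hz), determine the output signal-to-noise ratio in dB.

Noise floor: N = −174 + 10 log₁₀(B) + NF
10 log₁₀(1.78×10⁷) = 72.5 dB
N = −174 + 72.5 + 9.98 = −91.52 dBm
SNR = P_sig − N = −60.4 − (−91.52) = 31.12 dB → 31.1 dB

31.1 dB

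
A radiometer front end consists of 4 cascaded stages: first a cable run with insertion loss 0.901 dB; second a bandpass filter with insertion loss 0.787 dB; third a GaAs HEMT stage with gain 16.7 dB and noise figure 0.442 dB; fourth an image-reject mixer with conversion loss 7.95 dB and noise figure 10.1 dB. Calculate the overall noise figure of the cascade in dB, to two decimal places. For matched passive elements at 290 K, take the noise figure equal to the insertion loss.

Convert to linear (a loss of L dB is a gain of −L dB): F_i = 10^(NF_i/10), G_i = 10^(G_i,dB/10)
  Stage 1: F_1 = 10^(0.901/10) = 1.231, G_1 = 10^(−0.901/10) = 0.8126
  Stage 2: F_2 = 10^(0.787/10) = 1.199, G_2 = 10^(−0.787/10) = 0.8343
  Stage 3: F_3 = 10^(0.442/10) = 1.107, G_3 = 10^(16.7/10) = 46.77
  Stage 4: F_4 = 10^(10.1/10) = 10.23, G_4 = 10^(−7.95/10) = 0.1603
Friis cascade:
  F = 1.231 + (1.199 − 1)/0.8126 + (1.107 − 1)/0.6780 + (10.23 − 1)/31.71 = 1.924
NF = 10 log₁₀(1.924) = 2.84 dB

2.84 dB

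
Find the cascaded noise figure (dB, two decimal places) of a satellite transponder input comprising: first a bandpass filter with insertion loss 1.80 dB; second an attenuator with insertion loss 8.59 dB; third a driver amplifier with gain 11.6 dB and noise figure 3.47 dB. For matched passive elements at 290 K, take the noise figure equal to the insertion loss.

13.86 dB

Convert to linear (a loss of L dB is a gain of −L dB): F_i = 10^(NF_i/10), G_i = 10^(G_i,dB/10)
  Stage 1: F_1 = 10^(1.80/10) = 1.514, G_1 = 10^(−1.80/10) = 0.6607
  Stage 2: F_2 = 10^(8.59/10) = 7.228, G_2 = 10^(−8.59/10) = 0.1384
  Stage 3: F_3 = 10^(3.47/10) = 2.223, G_3 = 10^(11.6/10) = 14.45
Friis cascade:
  F = 1.514 + (7.228 − 1)/0.6607 + (2.223 − 1)/0.09141 = 24.32
NF = 10 log₁₀(24.32) = 13.86 dB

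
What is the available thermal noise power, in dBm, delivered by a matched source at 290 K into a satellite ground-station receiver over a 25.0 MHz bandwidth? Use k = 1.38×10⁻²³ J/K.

−100.0 dBm

P_n = kTB = 1.38×10⁻²³ × 290 × 2.50×10⁷ = 1.00×10⁻¹³ W
In dBm: 10 log₁₀(1.00×10⁻¹³ / 10⁻³) = −100.0 dBm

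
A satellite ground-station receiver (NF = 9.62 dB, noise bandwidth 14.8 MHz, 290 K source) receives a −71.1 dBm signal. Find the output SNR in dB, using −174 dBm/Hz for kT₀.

Noise floor: N = −174 + 10 log₁₀(B) + NF
10 log₁₀(1.48×10⁷) = 71.7 dB
N = −174 + 71.7 + 9.62 = −92.68 dBm
SNR = P_sig − N = −71.1 − (−92.68) = 21.58 dB → 21.6 dB

21.6 dB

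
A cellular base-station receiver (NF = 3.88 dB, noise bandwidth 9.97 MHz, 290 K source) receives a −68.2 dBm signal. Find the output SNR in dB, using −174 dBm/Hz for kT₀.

31.9 dB

Noise floor: N = −174 + 10 log₁₀(B) + NF
10 log₁₀(9.97×10⁶) = 69.99 dB
N = −174 + 69.99 + 3.88 = −100.13 dBm
SNR = P_sig − N = −68.2 − (−100.13) = 31.93 dB → 31.9 dB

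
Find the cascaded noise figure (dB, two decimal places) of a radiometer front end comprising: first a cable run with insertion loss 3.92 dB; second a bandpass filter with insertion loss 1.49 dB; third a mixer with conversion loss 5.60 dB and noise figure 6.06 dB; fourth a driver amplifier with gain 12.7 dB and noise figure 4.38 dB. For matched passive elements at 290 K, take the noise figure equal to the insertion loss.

15.56 dB

Convert to linear (a loss of L dB is a gain of −L dB): F_i = 10^(NF_i/10), G_i = 10^(G_i,dB/10)
  Stage 1: F_1 = 10^(3.92/10) = 2.466, G_1 = 10^(−3.92/10) = 0.4055
  Stage 2: F_2 = 10^(1.49/10) = 1.409, G_2 = 10^(−1.49/10) = 0.7096
  Stage 3: F_3 = 10^(6.06/10) = 4.036, G_3 = 10^(−5.60/10) = 0.2754
  Stage 4: F_4 = 10^(4.38/10) = 2.742, G_4 = 10^(12.7/10) = 18.62
Friis cascade:
  F = 2.466 + (1.409 − 1)/0.4055 + (4.036 − 1)/0.2877 + (2.742 − 1)/0.07925 = 36.00
NF = 10 log₁₀(36.00) = 15.56 dB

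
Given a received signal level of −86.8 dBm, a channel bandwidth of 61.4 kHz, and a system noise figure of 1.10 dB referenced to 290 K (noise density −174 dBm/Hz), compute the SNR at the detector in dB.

Noise floor: N = −174 + 10 log₁₀(B) + NF
10 log₁₀(6.14×10⁴) = 47.88 dB
N = −174 + 47.88 + 1.10 = −125.02 dBm
SNR = P_sig − N = −86.8 − (−125.02) = 38.22 dB → 38.2 dB

38.2 dB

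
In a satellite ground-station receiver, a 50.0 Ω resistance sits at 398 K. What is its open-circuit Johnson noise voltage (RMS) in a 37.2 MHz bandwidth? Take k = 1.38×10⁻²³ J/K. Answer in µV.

V_n = √(4kTRB)
4kTRB = 4 × 1.38×10⁻²³ × 398 × 5.00×10¹ × 3.72×10⁷ = 4.09×10⁻¹¹ V²
V_n = √(4.09×10⁻¹¹) = 6.39×10⁻⁶ V = 6.39 µV

6.39 µV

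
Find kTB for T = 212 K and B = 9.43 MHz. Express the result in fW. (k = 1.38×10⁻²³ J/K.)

P_n = kTB = 1.38×10⁻²³ × 212 × 9.43×10⁶ = 2.76×10⁻¹⁴ W = 27.6 fW

27.6 fW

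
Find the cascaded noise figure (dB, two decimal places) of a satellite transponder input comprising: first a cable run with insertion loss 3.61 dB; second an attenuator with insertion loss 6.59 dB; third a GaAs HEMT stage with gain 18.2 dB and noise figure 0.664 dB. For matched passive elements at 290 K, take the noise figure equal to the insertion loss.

10.86 dB

Convert to linear (a loss of L dB is a gain of −L dB): F_i = 10^(NF_i/10), G_i = 10^(G_i,dB/10)
  Stage 1: F_1 = 10^(3.61/10) = 2.296, G_1 = 10^(−3.61/10) = 0.4355
  Stage 2: F_2 = 10^(6.59/10) = 4.560, G_2 = 10^(−6.59/10) = 0.2193
  Stage 3: F_3 = 10^(0.664/10) = 1.165, G_3 = 10^(18.2/10) = 66.07
Friis cascade:
  F = 2.296 + (4.560 − 1)/0.4355 + (1.165 − 1)/0.09550 = 12.20
NF = 10 log₁₀(12.20) = 10.86 dB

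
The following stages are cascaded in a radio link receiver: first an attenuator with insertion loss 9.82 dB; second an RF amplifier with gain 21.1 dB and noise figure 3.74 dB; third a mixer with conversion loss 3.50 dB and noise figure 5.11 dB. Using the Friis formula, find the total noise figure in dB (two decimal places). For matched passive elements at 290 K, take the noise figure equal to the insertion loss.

Convert to linear (a loss of L dB is a gain of −L dB): F_i = 10^(NF_i/10), G_i = 10^(G_i,dB/10)
  Stage 1: F_1 = 10^(9.82/10) = 9.594, G_1 = 10^(−9.82/10) = 0.1042
  Stage 2: F_2 = 10^(3.74/10) = 2.366, G_2 = 10^(21.1/10) = 128.8
  Stage 3: F_3 = 10^(5.11/10) = 3.243, G_3 = 10^(−3.50/10) = 0.4467
Friis cascade:
  F = 9.594 + (2.366 − 1)/0.1042 + (3.243 − 1)/13.43 = 22.87
NF = 10 log₁₀(22.87) = 13.59 dB

13.59 dB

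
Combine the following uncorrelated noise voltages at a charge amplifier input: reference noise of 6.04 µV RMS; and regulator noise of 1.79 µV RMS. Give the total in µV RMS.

6.30 µV

Uncorrelated sources add in power (mean-square): V_tot = √(ΣV_i²)
V_tot = √[(6.04×10⁻⁶)² + (1.79×10⁻⁶)²] = 6.30×10⁻⁶ V = 6.30 µV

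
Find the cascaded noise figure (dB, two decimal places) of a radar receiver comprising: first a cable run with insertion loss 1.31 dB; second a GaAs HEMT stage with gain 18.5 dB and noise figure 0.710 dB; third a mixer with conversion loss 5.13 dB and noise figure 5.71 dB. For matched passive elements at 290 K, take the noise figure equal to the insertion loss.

Convert to linear (a loss of L dB is a gain of −L dB): F_i = 10^(NF_i/10), G_i = 10^(G_i,dB/10)
  Stage 1: F_1 = 10^(1.31/10) = 1.352, G_1 = 10^(−1.31/10) = 0.7396
  Stage 2: F_2 = 10^(0.710/10) = 1.178, G_2 = 10^(18.5/10) = 70.79
  Stage 3: F_3 = 10^(5.71/10) = 3.724, G_3 = 10^(−5.13/10) = 0.3069
Friis cascade:
  F = 1.352 + (1.178 − 1)/0.7396 + (3.724 − 1)/52.36 = 1.644
NF = 10 log₁₀(1.644) = 2.16 dB

2.16 dB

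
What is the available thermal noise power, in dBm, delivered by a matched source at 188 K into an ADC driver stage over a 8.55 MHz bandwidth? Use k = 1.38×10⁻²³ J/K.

P_n = kTB = 1.38×10⁻²³ × 188 × 8.55×10⁶ = 2.22×10⁻¹⁴ W
In dBm: 10 log₁₀(2.22×10⁻¹⁴ / 10⁻³) = −106.5 dBm

−106.5 dBm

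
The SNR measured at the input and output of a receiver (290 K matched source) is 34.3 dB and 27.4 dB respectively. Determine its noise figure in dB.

NF (dB) = SNR_in(dB) − SNR_out(dB) when the source is at T₀
NF = 34.3 − 27.4 = 6.9 dB

6.9 dB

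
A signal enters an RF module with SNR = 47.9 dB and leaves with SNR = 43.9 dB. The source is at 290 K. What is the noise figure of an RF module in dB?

NF (dB) = SNR_in(dB) − SNR_out(dB) when the source is at T₀
NF = 47.9 − 43.9 = 4.0 dB

4.0 dB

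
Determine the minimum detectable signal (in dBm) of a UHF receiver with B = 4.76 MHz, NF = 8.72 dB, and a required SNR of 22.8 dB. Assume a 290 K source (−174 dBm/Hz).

−75.7 dBm

Sensitivity = −174 + 10 log₁₀(B) + NF + SNR_min
= −174 + 66.78 + 8.72 + 22.8
= −75.70 dBm → −75.7 dBm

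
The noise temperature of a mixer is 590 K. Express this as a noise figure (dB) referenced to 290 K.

F = 1 + T_e/T₀ = 1 + 590/290 = 3.03448
NF = 10 log₁₀(3.03448) = 4.82 dB

4.82 dB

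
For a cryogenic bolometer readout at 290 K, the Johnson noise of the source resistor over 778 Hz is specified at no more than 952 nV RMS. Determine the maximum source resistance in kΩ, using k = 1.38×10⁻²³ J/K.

72.8 kΩ

Johnson–Nyquist: V_n = √(4kTRB) ⇒ R = V_n² / (4kTB)
4kTB = 4 × 1.38×10⁻²³ × 290 × 7.78×10² = 1.25×10⁻¹⁷
R = (9.52×10⁻⁷)² / 1.25×10⁻¹⁷ = 7.28×10⁴ Ω = 72.8 kΩ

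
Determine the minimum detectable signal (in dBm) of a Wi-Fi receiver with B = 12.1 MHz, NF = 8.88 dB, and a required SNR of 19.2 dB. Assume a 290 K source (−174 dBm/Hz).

Sensitivity = −174 + 10 log₁₀(B) + NF + SNR_min
= −174 + 70.83 + 8.88 + 19.2
= −75.09 dBm → −75.1 dBm

−75.1 dBm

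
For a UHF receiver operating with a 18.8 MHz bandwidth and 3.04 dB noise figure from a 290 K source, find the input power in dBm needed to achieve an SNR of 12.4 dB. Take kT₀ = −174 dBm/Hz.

Sensitivity = −174 + 10 log₁₀(B) + NF + SNR_min
= −174 + 72.74 + 3.04 + 12.4
= −85.82 dBm → −85.8 dBm

−85.8 dBm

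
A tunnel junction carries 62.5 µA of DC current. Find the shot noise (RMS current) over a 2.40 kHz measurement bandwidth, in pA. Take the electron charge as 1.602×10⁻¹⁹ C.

219 pA

I_n = √(2qI·B)
2qI·B = 2 × 1.602×10⁻¹⁹ × 6.25×10⁻⁵ × 2.40×10³ = 4.81×10⁻²⁰ A²
I_n = √(4.81×10⁻²⁰) = 2.19×10⁻¹⁰ A = 219 pA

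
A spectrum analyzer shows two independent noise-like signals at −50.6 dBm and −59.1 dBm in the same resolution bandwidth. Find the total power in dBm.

Convert to linear, add, convert back:
P₁ = 8.71×10⁻⁹ W, P₂ = 1.23×10⁻⁹ W
P_tot = 9.94×10⁻⁹ W → 10 log₁₀(P_tot / 10⁻³) = −50.0 dBm

−50.0 dBm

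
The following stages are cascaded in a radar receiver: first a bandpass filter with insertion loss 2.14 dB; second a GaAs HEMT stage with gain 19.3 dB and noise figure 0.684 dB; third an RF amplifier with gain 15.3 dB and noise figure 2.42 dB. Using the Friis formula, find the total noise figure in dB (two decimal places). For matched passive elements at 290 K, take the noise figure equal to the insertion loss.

2.86 dB

Convert to linear (a loss of L dB is a gain of −L dB): F_i = 10^(NF_i/10), G_i = 10^(G_i,dB/10)
  Stage 1: F_1 = 10^(2.14/10) = 1.637, G_1 = 10^(−2.14/10) = 0.6109
  Stage 2: F_2 = 10^(0.684/10) = 1.171, G_2 = 10^(19.3/10) = 85.11
  Stage 3: F_3 = 10^(2.42/10) = 1.746, G_3 = 10^(15.3/10) = 33.88
Friis cascade:
  F = 1.637 + (1.171 − 1)/0.6109 + (1.746 − 1)/52.00 = 1.930
NF = 10 log₁₀(1.930) = 2.86 dB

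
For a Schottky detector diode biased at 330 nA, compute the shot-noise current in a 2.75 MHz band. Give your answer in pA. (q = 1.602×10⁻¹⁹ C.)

539 pA

I_n = √(2qI·B)
2qI·B = 2 × 1.602×10⁻¹⁹ × 3.30×10⁻⁷ × 2.75×10⁶ = 2.91×10⁻¹⁹ A²
I_n = √(2.91×10⁻¹⁹) = 5.39×10⁻¹⁰ A = 539 pA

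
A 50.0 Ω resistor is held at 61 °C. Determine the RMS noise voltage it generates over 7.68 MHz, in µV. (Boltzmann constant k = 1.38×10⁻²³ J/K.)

2.66 µV

T = 61 °C + 273.15 = 334.15 K
V_n = √(4kTRB)
4kTRB = 4 × 1.38×10⁻²³ × 334.15 × 5.00×10¹ × 7.68×10⁶ = 7.08×10⁻¹² V²
V_n = √(7.08×10⁻¹²) = 2.66×10⁻⁶ V = 2.66 µV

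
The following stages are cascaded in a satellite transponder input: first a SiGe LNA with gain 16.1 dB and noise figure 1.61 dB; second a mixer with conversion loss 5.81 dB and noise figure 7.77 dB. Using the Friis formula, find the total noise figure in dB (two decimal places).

Convert to linear (a loss of L dB is a gain of −L dB): F_i = 10^(NF_i/10), G_i = 10^(G_i,dB/10)
  Stage 1: F_1 = 10^(1.61/10) = 1.449, G_1 = 10^(16.1/10) = 40.74
  Stage 2: F_2 = 10^(7.77/10) = 5.984, G_2 = 10^(−5.81/10) = 0.2624
Friis cascade:
  F = 1.449 + (5.984 − 1)/40.74 = 1.571
NF = 10 log₁₀(1.571) = 1.96 dB

1.96 dB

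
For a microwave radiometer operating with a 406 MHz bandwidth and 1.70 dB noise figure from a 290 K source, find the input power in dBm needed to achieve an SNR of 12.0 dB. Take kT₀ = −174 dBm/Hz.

Sensitivity = −174 + 10 log₁₀(B) + NF + SNR_min
= −174 + 86.09 + 1.70 + 12.0
= −74.21 dBm → −74.2 dBm

−74.2 dBm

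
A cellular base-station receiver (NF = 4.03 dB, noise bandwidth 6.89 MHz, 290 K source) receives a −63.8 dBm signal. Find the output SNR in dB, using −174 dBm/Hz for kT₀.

Noise floor: N = −174 + 10 log₁₀(B) + NF
10 log₁₀(6.89×10⁶) = 68.38 dB
N = −174 + 68.38 + 4.03 = −101.59 dBm
SNR = P_sig − N = −63.8 − (−101.59) = 37.79 dB → 37.8 dB

37.8 dB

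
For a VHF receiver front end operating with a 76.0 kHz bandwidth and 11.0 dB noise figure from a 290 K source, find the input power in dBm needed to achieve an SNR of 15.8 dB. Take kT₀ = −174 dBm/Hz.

Sensitivity = −174 + 10 log₁₀(B) + NF + SNR_min
= −174 + 48.81 + 11.0 + 15.8
= −98.39 dBm → −98.4 dBm

−98.4 dBm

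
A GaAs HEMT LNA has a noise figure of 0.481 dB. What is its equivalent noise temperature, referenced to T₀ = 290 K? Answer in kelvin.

F = 10^(0.481/10) = 1.11712
T_e = (F − 1)·T₀ = (1.11712 − 1) × 290 = 34.0 K

34.0 K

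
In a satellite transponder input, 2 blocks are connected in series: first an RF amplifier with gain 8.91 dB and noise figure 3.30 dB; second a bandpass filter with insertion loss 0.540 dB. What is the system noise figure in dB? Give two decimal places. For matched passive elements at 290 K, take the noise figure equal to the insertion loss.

Convert to linear (a loss of L dB is a gain of −L dB): F_i = 10^(NF_i/10), G_i = 10^(G_i,dB/10)
  Stage 1: F_1 = 10^(3.30/10) = 2.138, G_1 = 10^(8.91/10) = 7.780
  Stage 2: F_2 = 10^(0.540/10) = 1.132, G_2 = 10^(−0.540/10) = 0.8831
Friis cascade:
  F = 2.138 + (1.132 − 1)/7.780 = 2.155
NF = 10 log₁₀(2.155) = 3.33 dB

3.33 dB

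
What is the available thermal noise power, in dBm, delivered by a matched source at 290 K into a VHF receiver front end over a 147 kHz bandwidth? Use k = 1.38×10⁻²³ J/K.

−122.3 dBm

P_n = kTB = 1.38×10⁻²³ × 290 × 1.47×10⁵ = 5.88×10⁻¹⁶ W
In dBm: 10 log₁₀(5.88×10⁻¹⁶ / 10⁻³) = −122.3 dBm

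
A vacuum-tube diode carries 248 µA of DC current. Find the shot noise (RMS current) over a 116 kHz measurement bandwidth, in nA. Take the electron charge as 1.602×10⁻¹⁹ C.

3.04 nA

I_n = √(2qI·B)
2qI·B = 2 × 1.602×10⁻¹⁹ × 2.48×10⁻⁴ × 1.16×10⁵ = 9.22×10⁻¹⁸ A²
I_n = √(9.22×10⁻¹⁸) = 3.04×10⁻⁹ A = 3.04 nA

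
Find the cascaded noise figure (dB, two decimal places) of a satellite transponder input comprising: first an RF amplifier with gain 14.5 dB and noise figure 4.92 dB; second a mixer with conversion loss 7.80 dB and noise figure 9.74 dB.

Convert to linear (a loss of L dB is a gain of −L dB): F_i = 10^(NF_i/10), G_i = 10^(G_i,dB/10)
  Stage 1: F_1 = 10^(4.92/10) = 3.105, G_1 = 10^(14.5/10) = 28.18
  Stage 2: F_2 = 10^(9.74/10) = 9.419, G_2 = 10^(−7.80/10) = 0.1660
Friis cascade:
  F = 3.105 + (9.419 − 1)/28.18 = 3.403
NF = 10 log₁₀(3.403) = 5.32 dB

5.32 dB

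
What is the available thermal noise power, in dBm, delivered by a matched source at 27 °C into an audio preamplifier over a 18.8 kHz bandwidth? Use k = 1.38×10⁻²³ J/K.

−131.1 dBm

T = 27 °C + 273.15 = 300.15 K
P_n = kTB = 1.38×10⁻²³ × 300.15 × 1.88×10⁴ = 7.79×10⁻¹⁷ W
In dBm: 10 log₁₀(7.79×10⁻¹⁷ / 10⁻³) = −131.1 dBm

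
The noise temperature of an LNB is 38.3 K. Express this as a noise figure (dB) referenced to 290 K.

F = 1 + T_e/T₀ = 1 + 38.3/290 = 1.13207
NF = 10 log₁₀(1.13207) = 0.539 dB

0.539 dB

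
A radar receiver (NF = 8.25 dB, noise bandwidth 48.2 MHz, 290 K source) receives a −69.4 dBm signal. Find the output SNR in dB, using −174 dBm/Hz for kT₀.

Noise floor: N = −174 + 10 log₁₀(B) + NF
10 log₁₀(4.82×10⁷) = 76.83 dB
N = −174 + 76.83 + 8.25 = −88.92 dBm
SNR = P_sig − N = −69.4 − (−88.92) = 19.52 dB → 19.5 dB

19.5 dB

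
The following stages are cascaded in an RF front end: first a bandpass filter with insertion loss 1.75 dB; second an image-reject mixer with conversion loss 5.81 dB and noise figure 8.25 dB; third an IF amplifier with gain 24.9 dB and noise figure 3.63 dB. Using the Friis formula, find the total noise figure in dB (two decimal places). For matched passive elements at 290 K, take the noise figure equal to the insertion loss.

12.42 dB

Convert to linear (a loss of L dB is a gain of −L dB): F_i = 10^(NF_i/10), G_i = 10^(G_i,dB/10)
  Stage 1: F_1 = 10^(1.75/10) = 1.496, G_1 = 10^(−1.75/10) = 0.6683
  Stage 2: F_2 = 10^(8.25/10) = 6.683, G_2 = 10^(−5.81/10) = 0.2624
  Stage 3: F_3 = 10^(3.63/10) = 2.307, G_3 = 10^(24.9/10) = 309.0
Friis cascade:
  F = 1.496 + (6.683 − 1)/0.6683 + (2.307 − 1)/0.1754 = 17.45
NF = 10 log₁₀(17.45) = 12.42 dB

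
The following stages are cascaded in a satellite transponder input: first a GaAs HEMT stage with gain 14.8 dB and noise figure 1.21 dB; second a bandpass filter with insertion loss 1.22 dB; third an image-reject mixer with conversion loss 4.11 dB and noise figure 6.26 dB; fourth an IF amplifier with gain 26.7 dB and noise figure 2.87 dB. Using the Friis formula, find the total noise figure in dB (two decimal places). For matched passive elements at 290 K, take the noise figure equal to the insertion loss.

1.98 dB

Convert to linear (a loss of L dB is a gain of −L dB): F_i = 10^(NF_i/10), G_i = 10^(G_i,dB/10)
  Stage 1: F_1 = 10^(1.21/10) = 1.321, G_1 = 10^(14.8/10) = 30.20
  Stage 2: F_2 = 10^(1.22/10) = 1.324, G_2 = 10^(−1.22/10) = 0.7551
  Stage 3: F_3 = 10^(6.26/10) = 4.227, G_3 = 10^(−4.11/10) = 0.3882
  Stage 4: F_4 = 10^(2.87/10) = 1.936, G_4 = 10^(26.7/10) = 467.7
Friis cascade:
  F = 1.321 + (1.324 − 1)/30.20 + (4.227 − 1)/22.80 + (1.936 − 1)/8.851 = 1.579
NF = 10 log₁₀(1.579) = 1.98 dB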